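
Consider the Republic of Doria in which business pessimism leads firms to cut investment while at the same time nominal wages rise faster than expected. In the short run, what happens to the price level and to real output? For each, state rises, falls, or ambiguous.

The first event is a negative demand shock: AD shifts left, which by itself pushes P down and Y down.
The second is an adverse supply shock: SRAS shifts left, which by itself pushes P up and Y down.
The two shocks push P in opposite directions, so the effect on P is ambiguous. Both shocks push Y down, so Y falls.

Price level: ambiguous; output: falls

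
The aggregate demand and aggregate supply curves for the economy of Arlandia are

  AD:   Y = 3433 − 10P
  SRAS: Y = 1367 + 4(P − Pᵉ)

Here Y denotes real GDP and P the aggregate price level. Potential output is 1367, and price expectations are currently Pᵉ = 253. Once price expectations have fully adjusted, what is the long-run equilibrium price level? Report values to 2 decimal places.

Short run: with Pᵉ = 253, SRAS is Y = 355 + 4P. Setting AD = SRAS gives 3078 = 14P, so P = 219.86 and Y = 3433 − 10P = 1234.43.
Output 1234.43 is below potential 1367, so over time expected prices fall and SRAS shifts right until Y returns to 1367.
Long run: Y = 1367 on the AD curve gives 1367 = 3433 − 10P, so P = 206.60.

Long-run P = 206.60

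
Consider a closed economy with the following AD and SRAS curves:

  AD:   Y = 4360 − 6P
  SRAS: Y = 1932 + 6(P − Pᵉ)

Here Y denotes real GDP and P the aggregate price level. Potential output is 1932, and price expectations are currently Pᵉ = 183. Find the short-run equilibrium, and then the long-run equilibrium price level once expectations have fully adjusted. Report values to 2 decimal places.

Short run: with Pᵉ = 183, SRAS is Y = 834 + 6P. Setting AD = SRAS gives 3526 = 12P, so P = 293.83 and Y = 4360 − 6P = 2597.00.
Output 2597.00 is above potential 1932, so over time expected prices rise and SRAS shifts left until Y returns to 1932.
Long run: Y = 1932 on the AD curve gives 1932 = 4360 − 6P, so P = 404.67.

Short run: P = 293.83, Y = 2597.00. Long run: P = 404.67.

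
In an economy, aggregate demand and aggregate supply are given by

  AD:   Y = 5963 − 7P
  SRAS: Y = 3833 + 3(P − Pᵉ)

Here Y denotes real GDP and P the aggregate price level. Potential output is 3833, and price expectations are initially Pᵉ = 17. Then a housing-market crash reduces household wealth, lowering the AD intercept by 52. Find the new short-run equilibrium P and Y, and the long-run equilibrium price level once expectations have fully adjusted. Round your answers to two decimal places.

AD shifts left: new AD is Y = 5911 − 7P. With Pᵉ = 17, SRAS is Y = 3782 + 3P.
Short run: 5911 − 7P = 3782 + 3P gives 2129 = 10P, so P = 212.90 and Y = 5911 − 7P = 4420.70.
Y = 4420.70 is above potential 3833; expectations adjust and SRAS shifts left until Y = 3833.
Long run: on the new AD curve, 3833 = 5911 − 7P gives P = 296.86.

Short run: P = 212.90, Y = 4420.70. Long run: P = 296.86.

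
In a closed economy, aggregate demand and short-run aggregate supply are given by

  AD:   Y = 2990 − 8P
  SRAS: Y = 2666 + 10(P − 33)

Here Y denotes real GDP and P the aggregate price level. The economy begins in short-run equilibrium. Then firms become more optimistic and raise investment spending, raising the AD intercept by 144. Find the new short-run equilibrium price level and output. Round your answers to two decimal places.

P = 44.33, Y = 2779.33

This is a positive demand shock: AD shifts right.
New AD: Y = 3134 − 8P.
SRAS can be written Y = 2336 + 10P.
Set AD = SRAS: 3134 − 8P = 2336 + 10P, so 798 = 18P and P = 44.33.
Substituting into AD, Y = 2779.33.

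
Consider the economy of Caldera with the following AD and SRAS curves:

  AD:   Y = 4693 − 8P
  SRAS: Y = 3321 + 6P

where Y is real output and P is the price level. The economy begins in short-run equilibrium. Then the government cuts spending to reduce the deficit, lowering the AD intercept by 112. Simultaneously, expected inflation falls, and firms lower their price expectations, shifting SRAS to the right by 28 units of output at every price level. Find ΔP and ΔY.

After both shocks: AD is Y = 4581 − 8P and SRAS is Y = 3349 + 6P.
Setting them equal: 1232 = 14P, so P = 88.
Y = 4581 − 8·88 = 3877.
Initially P = 98, Y = 3909, so ΔP = -10 and ΔY = -32.

ΔP = -10, ΔY = -32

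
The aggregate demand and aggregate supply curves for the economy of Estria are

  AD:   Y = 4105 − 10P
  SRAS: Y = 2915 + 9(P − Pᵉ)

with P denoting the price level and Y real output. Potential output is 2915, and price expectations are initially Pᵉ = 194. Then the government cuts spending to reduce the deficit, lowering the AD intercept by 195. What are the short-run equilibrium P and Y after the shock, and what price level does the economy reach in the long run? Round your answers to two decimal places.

AD shifts left: new AD is Y = 3910 − 10P. With Pᵉ = 194, SRAS is Y = 1169 + 9P.
Short run: 3910 − 10P = 1169 + 9P gives 2741 = 19P, so P = 144.26 and Y = 3910 − 10P = 2467.37.
Y = 2467.37 is below potential 2915; expectations adjust and SRAS shifts right until Y = 2915.
Long run: on the new AD curve, 2915 = 3910 − 10P gives P = 99.50.

Short run: P = 144.26, Y = 2467.37. Long run: P = 99.50.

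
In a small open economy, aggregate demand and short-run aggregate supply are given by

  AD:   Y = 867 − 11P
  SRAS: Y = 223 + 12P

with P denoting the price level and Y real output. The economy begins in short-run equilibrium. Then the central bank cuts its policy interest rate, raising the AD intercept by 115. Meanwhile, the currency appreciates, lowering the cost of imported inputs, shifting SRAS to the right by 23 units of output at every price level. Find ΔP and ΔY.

After both shocks: AD is Y = 982 − 11P and SRAS is Y = 246 + 12P.
Setting them equal: 736 = 23P, so P = 32.
Y = 982 − 11·32 = 630.
Initially P = 28, Y = 559, so ΔP = +4 and ΔY = +71.

ΔP = +4, ΔY = +71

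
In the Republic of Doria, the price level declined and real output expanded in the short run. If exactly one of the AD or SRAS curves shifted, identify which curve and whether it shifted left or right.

P fell and Y rose. An AD shift moves P and Y in the same direction; an SRAS shift moves them in opposite directions.
Here P and Y moved in opposite directions, so the SRAS curve shifted.
Since Y rose, SRAS shifted right.

SRAS shifted right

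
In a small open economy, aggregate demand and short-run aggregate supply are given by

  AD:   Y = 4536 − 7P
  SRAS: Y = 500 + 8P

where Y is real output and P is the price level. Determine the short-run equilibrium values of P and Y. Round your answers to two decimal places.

Set AD = SRAS: 4536 − 7P = 500 + 8P, so 4036 = 15P and P = 269.07.
Substituting into AD, Y = 4536 − 7P = 2652.53.

P = 269.07, Y = 2652.53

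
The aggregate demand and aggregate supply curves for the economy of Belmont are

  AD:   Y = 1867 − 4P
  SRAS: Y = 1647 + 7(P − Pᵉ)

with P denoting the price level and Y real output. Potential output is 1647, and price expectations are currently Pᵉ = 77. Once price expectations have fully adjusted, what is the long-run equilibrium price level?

Long-run P = 55

Short run: with Pᵉ = 77, SRAS is Y = 1108 + 7P. Setting AD = SRAS gives 759 = 11P, so P = 69 and Y = 1867 − 4·69 = 1591.
Output 1591 is below potential 1647, so over time expected prices fall and SRAS shifts right until Y returns to 1647.
Long run: Y = 1647 on the AD curve gives 1647 = 1867 − 4P, so P = 55.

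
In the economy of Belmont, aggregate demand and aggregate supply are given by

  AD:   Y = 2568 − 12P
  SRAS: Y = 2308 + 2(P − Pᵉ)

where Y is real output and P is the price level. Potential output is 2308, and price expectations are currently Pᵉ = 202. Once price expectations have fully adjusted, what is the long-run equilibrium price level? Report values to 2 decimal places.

Long-run P = 21.67

Short run: with Pᵉ = 202, SRAS is Y = 1904 + 2P. Setting AD = SRAS gives 664 = 14P, so P = 47.43 and Y = 2568 − 12P = 1998.86.
Output 1998.86 is below potential 2308, so over time expected prices fall and SRAS shifts right until Y returns to 2308.
Long run: Y = 2308 on the AD curve gives 2308 = 2568 − 12P, so P = 21.67.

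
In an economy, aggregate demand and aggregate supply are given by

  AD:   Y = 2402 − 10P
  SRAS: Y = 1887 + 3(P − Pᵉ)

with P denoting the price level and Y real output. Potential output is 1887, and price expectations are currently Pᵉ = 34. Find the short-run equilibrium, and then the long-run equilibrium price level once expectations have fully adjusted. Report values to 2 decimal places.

Short run: P = 47.46, Y = 1927.38. Long run: P = 51.50.

Short run: with Pᵉ = 34, SRAS is Y = 1785 + 3P. Setting AD = SRAS gives 617 = 13P, so P = 47.46 and Y = 2402 − 10P = 1927.38.
Output 1927.38 is above potential 1887, so over time expected prices rise and SRAS shifts left until Y returns to 1887.
Long run: Y = 1887 on the AD curve gives 1887 = 2402 − 10P, so P = 51.50.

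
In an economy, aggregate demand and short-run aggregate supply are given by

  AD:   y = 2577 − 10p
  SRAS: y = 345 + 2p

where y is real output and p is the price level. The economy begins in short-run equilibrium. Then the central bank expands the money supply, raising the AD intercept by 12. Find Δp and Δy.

Δp = +1, Δy = +2

This is a positive demand shock: AD shifts right.
New AD: y = 2589 − 10p.
Set AD = SRAS: 2589 − 10p = 345 + 2p, so 2244 = 12p and p = 187.
y = 2589 − 10·187 = 719.
Initially p = 186, y = 717, so Δp = +1 and Δy = +2.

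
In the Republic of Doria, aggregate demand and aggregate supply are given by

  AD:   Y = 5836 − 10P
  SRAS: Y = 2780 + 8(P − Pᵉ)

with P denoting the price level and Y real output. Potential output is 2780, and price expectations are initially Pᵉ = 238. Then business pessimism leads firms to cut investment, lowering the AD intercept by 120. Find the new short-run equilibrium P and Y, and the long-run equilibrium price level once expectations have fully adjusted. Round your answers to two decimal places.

Short run: P = 268.89, Y = 3027.11. Long run: P = 293.60.

AD shifts left: new AD is Y = 5716 − 10P. With Pᵉ = 238, SRAS is Y = 876 + 8P.
Short run: 5716 − 10P = 876 + 8P gives 4840 = 18P, so P = 268.89 and Y = 5716 − 10P = 3027.11.
Y = 3027.11 is above potential 2780; expectations adjust and SRAS shifts left until Y = 2780.
Long run: on the new AD curve, 2780 = 5716 − 10P gives P = 293.60.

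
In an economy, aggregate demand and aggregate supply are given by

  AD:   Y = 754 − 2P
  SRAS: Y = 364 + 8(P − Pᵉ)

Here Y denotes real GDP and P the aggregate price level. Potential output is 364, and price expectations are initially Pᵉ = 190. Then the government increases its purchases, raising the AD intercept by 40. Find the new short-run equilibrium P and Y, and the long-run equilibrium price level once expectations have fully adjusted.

Short run: P = 195, Y = 404. Long run: P = 215.

AD shifts right: new AD is Y = 794 − 2P. With Pᵉ = 190, SRAS is Y = 8P − 1156.
Short run: 794 − 2P = 8P − 1156 gives 1950 = 10P, so P = 195 and Y = 794 − 2·195 = 404.
Y = 404 is above potential 364; expectations adjust and SRAS shifts left until Y = 364.
Long run: on the new AD curve, 364 = 794 − 2P gives P = 215.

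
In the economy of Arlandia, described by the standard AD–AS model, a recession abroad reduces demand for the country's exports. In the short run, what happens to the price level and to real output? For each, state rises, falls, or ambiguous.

Price level: falls; output: falls

This is a negative demand shock: AD shifts left.
Moving along the upward-sloping SRAS curve, P falls and Y falls.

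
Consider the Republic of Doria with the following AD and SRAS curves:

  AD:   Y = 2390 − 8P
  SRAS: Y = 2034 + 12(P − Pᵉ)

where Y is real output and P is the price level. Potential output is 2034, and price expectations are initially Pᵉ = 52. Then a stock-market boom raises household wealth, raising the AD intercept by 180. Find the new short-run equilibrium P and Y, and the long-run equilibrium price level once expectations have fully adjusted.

Short run: P = 58, Y = 2106. Long run: P = 67.

AD shifts right: new AD is Y = 2570 − 8P. With Pᵉ = 52, SRAS is Y = 1410 + 12P.
Short run: 2570 − 8P = 1410 + 12P gives 1160 = 20P, so P = 58 and Y = 2570 − 8·58 = 2106.
Y = 2106 is above potential 2034; expectations adjust and SRAS shifts left until Y = 2034.
Long run: on the new AD curve, 2034 = 2570 − 8P gives P = 67.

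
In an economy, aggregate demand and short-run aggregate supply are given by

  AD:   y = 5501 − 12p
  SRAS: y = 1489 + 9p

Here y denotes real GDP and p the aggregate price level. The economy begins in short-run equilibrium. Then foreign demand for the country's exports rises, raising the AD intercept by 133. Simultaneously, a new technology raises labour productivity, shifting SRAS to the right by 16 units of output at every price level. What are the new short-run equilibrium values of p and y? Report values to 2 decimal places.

p = 196.62, y = 3274.57

After both shocks: AD is y = 5634 − 12p and SRAS is y = 1505 + 9p.
Setting them equal: 4129 = 21p, so p = 196.62.
Substituting into AD, y = 3274.57.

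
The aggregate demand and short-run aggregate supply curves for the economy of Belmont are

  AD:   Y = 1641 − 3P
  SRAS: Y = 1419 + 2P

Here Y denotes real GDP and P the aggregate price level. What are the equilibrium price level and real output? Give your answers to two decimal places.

P = 44.40, Y = 1507.80

Set AD = SRAS: 1641 − 3P = 1419 + 2P, so 222 = 5P and P = 44.40.
Substituting into AD, Y = 1641 − 3P = 1507.80.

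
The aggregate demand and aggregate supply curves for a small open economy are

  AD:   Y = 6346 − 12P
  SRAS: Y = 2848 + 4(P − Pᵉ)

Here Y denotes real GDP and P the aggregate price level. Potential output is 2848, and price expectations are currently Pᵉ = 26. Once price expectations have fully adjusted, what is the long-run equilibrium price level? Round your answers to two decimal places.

Long-run P = 291.50

Short run: with Pᵉ = 26, SRAS is Y = 2744 + 4P. Setting AD = SRAS gives 3602 = 16P, so P = 225.13 and Y = 6346 − 12P = 3644.50.
Output 3644.50 is above potential 2848, so over time expected prices rise and SRAS shifts left until Y returns to 2848.
Long run: Y = 2848 on the AD curve gives 2848 = 6346 − 12P, so P = 291.50.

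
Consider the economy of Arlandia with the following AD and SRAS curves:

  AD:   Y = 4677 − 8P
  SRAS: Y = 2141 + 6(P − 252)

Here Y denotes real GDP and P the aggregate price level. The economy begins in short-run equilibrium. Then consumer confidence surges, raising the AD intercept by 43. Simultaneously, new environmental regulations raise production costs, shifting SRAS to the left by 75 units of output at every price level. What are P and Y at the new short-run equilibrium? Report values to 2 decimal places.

P = 297.57, Y = 2339.43

After both shocks: AD is Y = 4720 − 8P and SRAS is Y = 554 + 6P.
Setting them equal: 4166 = 14P, so P = 297.57.
Substituting into AD, Y = 2339.43.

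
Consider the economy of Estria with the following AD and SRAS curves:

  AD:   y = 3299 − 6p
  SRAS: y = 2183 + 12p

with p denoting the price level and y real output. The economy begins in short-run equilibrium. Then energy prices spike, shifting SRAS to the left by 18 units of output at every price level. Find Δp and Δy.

Δp = +1, Δy = -6

This is a negative supply shock: SRAS shifts left.
New SRAS: y = 2165 + 12p.
Set AD = SRAS: 3299 − 6p = 2165 + 12p, so 1134 = 18p and p = 63.
y = 3299 − 6·63 = 2921.
Initially p = 62, y = 2927, so Δp = +1 and Δy = -6.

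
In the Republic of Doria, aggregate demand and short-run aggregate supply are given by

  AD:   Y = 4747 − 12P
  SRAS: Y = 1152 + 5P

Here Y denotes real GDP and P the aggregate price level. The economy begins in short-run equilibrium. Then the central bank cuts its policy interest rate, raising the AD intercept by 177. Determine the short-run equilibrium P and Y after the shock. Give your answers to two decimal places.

P = 221.88, Y = 2261.41

This is a positive demand shock: AD shifts right.
New AD: Y = 4924 − 12P.
Set AD = SRAS: 4924 − 12P = 1152 + 5P, so 3772 = 17P and P = 221.88.
Substituting into AD, Y = 2261.41.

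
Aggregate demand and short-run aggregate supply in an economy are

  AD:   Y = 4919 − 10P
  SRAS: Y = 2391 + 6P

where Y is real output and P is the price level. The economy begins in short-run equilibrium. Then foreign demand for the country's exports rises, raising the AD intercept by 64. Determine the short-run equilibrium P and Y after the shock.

P = 162, Y = 3363

This is a positive demand shock: AD shifts right.
New AD: Y = 4983 − 10P.
Set AD = SRAS: 4983 − 10P = 2391 + 6P, so 2592 = 16P and P = 162.
Y = 4983 − 10·162 = 3363.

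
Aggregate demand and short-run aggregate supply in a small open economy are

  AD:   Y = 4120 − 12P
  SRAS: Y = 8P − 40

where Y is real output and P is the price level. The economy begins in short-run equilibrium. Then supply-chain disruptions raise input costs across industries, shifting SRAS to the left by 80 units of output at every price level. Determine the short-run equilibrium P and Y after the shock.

P = 212, Y = 1576

This is a negative supply shock: SRAS shifts left.
New SRAS: Y = 8P − 120.
Set AD = SRAS: 4120 − 12P = 8P − 120, so 4240 = 20P and P = 212.
Y = 4120 − 12·212 = 1576.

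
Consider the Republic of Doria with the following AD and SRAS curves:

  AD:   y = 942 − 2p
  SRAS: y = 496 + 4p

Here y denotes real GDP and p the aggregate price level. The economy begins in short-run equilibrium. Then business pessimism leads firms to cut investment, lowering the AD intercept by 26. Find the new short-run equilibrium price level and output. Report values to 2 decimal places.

This is a negative demand shock: AD shifts left.
New AD: y = 916 − 2p.
Set AD = SRAS: 916 − 2p = 496 + 4p, so 420 = 6p and p = 70.00.
Substituting into AD, y = 776.00.

p = 70.00, y = 776.00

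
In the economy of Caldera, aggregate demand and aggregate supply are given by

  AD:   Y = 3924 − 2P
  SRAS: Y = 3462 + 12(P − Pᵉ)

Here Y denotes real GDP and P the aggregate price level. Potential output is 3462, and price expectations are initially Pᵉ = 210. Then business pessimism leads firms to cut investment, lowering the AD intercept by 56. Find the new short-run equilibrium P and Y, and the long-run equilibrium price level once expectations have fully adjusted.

Short run: P = 209, Y = 3450. Long run: P = 203.

AD shifts left: new AD is Y = 3868 − 2P. With Pᵉ = 210, SRAS is Y = 942 + 12P.
Short run: 3868 − 2P = 942 + 12P gives 2926 = 14P, so P = 209 and Y = 3868 − 2·209 = 3450.
Y = 3450 is below potential 3462; expectations adjust and SRAS shifts right until Y = 3462.
Long run: on the new AD curve, 3462 = 3868 − 2P gives P = 203.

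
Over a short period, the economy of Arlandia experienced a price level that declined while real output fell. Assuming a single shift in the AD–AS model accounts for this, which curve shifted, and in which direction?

P fell and Y fell. An AD shift moves P and Y in the same direction; an SRAS shift moves them in opposite directions.
Here P and Y moved in the same direction, so the AD curve shifted.
Since Y fell, AD shifted left.

AD shifted left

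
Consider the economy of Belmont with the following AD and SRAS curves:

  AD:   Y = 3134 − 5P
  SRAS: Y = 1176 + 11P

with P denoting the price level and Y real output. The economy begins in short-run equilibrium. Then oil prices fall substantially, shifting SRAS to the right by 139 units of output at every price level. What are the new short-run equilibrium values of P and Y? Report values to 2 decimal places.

This is a positive supply shock: SRAS shifts right.
New SRAS: Y = 1315 + 11P.
Set AD = SRAS: 3134 − 5P = 1315 + 11P, so 1819 = 16P and P = 113.69.
Substituting into AD, Y = 2565.56.

P = 113.69, Y = 2565.56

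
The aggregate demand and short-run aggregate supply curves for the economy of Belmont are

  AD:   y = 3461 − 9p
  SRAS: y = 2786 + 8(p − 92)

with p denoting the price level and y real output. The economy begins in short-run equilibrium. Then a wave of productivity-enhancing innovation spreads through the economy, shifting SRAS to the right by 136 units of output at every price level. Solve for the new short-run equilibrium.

p = 75, y = 2786

This is a positive supply shock: SRAS shifts right.
New SRAS: y = 2186 + 8p.
Set AD = SRAS: 3461 − 9p = 2186 + 8p, so 1275 = 17p and p = 75.
y = 3461 − 9·75 = 2786.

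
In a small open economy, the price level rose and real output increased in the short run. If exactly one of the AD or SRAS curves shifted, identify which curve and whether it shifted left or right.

AD shifted right

P rose and Y rose. An AD shift moves P and Y in the same direction; an SRAS shift moves them in opposite directions.
Here P and Y moved in the same direction, so the AD curve shifted.
Since Y rose, AD shifted right.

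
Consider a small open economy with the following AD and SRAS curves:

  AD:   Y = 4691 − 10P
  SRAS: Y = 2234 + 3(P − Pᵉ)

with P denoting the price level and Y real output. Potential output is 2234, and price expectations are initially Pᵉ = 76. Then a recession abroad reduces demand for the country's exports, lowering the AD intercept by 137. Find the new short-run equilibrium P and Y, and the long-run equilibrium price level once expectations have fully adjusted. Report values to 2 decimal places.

AD shifts left: new AD is Y = 4554 − 10P. With Pᵉ = 76, SRAS is Y = 2006 + 3P.
Short run: 4554 − 10P = 2006 + 3P gives 2548 = 13P, so P = 196.00 and Y = 4554 − 10P = 2594.00.
Y = 2594.00 is above potential 2234; expectations adjust and SRAS shifts left until Y = 2234.
Long run: on the new AD curve, 2234 = 4554 − 10P gives P = 232.00.

Short run: P = 196.00, Y = 2594.00. Long run: P = 232.00.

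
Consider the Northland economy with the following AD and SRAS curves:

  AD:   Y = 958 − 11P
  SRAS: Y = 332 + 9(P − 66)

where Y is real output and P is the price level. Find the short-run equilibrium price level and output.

Write SRAS as Y = 332 + 9P − 594 = 9P − 262.
Set AD = SRAS: 958 − 11P = 9P − 262, so 1220 = 20P and P = 61.
Then Y = 958 − 11·61 = 287.

P = 61, Y = 287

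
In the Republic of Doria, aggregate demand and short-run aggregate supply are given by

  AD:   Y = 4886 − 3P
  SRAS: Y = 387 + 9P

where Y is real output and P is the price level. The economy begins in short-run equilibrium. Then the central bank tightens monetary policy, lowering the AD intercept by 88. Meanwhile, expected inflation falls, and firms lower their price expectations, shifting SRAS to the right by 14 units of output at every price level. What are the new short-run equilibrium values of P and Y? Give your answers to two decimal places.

P = 366.42, Y = 3698.75

After both shocks: AD is Y = 4798 − 3P and SRAS is Y = 401 + 9P.
Setting them equal: 4397 = 12P, so P = 366.42.
Substituting into AD, Y = 3698.75.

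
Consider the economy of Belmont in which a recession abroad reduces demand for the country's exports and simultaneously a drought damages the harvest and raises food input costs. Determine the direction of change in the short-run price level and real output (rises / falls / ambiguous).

Price level: ambiguous; output: falls

The first event is a negative demand shock: AD shifts left, which by itself pushes P down and Y down.
The second is an adverse supply shock: SRAS shifts left, which by itself pushes P up and Y down.
The two shocks push P in opposite directions, so the effect on P is ambiguous. Both shocks push Y down, so Y falls.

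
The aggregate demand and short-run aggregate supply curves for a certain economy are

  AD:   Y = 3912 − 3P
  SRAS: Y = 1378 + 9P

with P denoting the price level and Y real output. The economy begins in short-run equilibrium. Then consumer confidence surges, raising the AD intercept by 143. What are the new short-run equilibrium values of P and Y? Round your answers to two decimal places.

P = 223.08, Y = 3385.75

This is a positive demand shock: AD shifts right.
New AD: Y = 4055 − 3P.
Set AD = SRAS: 4055 − 3P = 1378 + 9P, so 2677 = 12P and P = 223.08.
Substituting into AD, Y = 3385.75.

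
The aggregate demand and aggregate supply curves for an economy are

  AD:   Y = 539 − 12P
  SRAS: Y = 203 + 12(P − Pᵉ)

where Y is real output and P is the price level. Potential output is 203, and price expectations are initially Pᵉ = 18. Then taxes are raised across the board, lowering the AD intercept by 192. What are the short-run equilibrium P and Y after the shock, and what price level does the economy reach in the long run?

Short run: P = 15, Y = 167. Long run: P = 12.

AD shifts left: new AD is Y = 347 − 12P. With Pᵉ = 18, SRAS is Y = 12P − 13.
Short run: 347 − 12P = 12P − 13 gives 360 = 24P, so P = 15 and Y = 347 − 12·15 = 167.
Y = 167 is below potential 203; expectations adjust and SRAS shifts right until Y = 203.
Long run: on the new AD curve, 203 = 347 − 12P gives P = 12.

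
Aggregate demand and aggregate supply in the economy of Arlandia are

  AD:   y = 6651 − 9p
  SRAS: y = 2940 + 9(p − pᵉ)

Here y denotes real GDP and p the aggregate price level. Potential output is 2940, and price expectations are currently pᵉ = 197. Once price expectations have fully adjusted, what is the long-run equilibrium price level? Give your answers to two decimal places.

Short run: with pᵉ = 197, SRAS is y = 1167 + 9p. Setting AD = SRAS gives 5484 = 18p, so p = 304.67 and y = 6651 − 9p = 3909.00.
Output 3909.00 is above potential 2940, so over time expected prices rise and SRAS shifts left until y returns to 2940.
Long run: y = 2940 on the AD curve gives 2940 = 6651 − 9p, so p = 412.33.

Long-run p = 412.33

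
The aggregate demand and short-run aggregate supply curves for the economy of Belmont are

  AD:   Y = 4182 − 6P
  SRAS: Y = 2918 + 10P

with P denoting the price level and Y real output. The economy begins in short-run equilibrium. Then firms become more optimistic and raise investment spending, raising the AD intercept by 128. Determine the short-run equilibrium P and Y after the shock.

This is a positive demand shock: AD shifts right.
New AD: Y = 4310 − 6P.
Set AD = SRAS: 4310 − 6P = 2918 + 10P, so 1392 = 16P and P = 87.
Y = 4310 − 6·87 = 3788.

P = 87, Y = 3788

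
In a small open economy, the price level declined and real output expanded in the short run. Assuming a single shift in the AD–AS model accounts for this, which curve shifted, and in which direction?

SRAS shifted right

P fell and Y rose. An AD shift moves P and Y in the same direction; an SRAS shift moves them in opposite directions.
Here P and Y moved in opposite directions, so the SRAS curve shifted.
Since Y rose, SRAS shifted right.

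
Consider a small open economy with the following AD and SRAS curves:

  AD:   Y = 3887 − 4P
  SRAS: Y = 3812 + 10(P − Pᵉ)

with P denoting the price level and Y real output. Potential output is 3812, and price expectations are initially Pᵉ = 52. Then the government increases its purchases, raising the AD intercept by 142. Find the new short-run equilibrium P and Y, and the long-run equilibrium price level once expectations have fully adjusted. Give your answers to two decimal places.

Short run: P = 52.64, Y = 3818.43. Long run: P = 54.25.

AD shifts right: new AD is Y = 4029 − 4P. With Pᵉ = 52, SRAS is Y = 3292 + 10P.
Short run: 4029 − 4P = 3292 + 10P gives 737 = 14P, so P = 52.64 and Y = 4029 − 4P = 3818.43.
Y = 3818.43 is above potential 3812; expectations adjust and SRAS shifts left until Y = 3812.
Long run: on the new AD curve, 3812 = 4029 − 4P gives P = 54.25.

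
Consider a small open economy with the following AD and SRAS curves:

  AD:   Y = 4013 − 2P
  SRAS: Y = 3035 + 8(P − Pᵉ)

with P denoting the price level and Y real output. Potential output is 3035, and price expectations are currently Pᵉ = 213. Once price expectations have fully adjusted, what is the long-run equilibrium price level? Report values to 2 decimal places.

Long-run P = 489.00

Short run: with Pᵉ = 213, SRAS is Y = 1331 + 8P. Setting AD = SRAS gives 2682 = 10P, so P = 268.20 and Y = 4013 − 2P = 3476.60.
Output 3476.60 is above potential 3035, so over time expected prices rise and SRAS shifts left until Y returns to 3035.
Long run: Y = 3035 on the AD curve gives 3035 = 4013 − 2P, so P = 489.00.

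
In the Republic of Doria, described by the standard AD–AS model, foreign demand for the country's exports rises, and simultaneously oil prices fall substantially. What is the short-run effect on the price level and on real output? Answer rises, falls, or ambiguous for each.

Price level: ambiguous; output: rises

The first event is a positive demand shock: AD shifts right, which by itself pushes P up and Y up.
The second is a favourable supply shock: SRAS shifts right, which by itself pushes P down and Y up.
The two shocks push P in opposite directions, so the effect on P is ambiguous. Both shocks push Y up, so Y rises.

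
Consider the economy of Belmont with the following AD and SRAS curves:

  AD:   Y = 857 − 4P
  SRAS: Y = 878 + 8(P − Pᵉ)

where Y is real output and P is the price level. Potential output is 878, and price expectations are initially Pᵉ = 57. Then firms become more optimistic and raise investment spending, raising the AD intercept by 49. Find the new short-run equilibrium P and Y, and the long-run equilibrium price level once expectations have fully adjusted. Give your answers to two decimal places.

AD shifts right: new AD is Y = 906 − 4P. With Pᵉ = 57, SRAS is Y = 422 + 8P.
Short run: 906 − 4P = 422 + 8P gives 484 = 12P, so P = 40.33 and Y = 906 − 4P = 744.67.
Y = 744.67 is below potential 878; expectations adjust and SRAS shifts right until Y = 878.
Long run: on the new AD curve, 878 = 906 − 4P gives P = 7.00.

Short run: P = 40.33, Y = 744.67. Long run: P = 7.00.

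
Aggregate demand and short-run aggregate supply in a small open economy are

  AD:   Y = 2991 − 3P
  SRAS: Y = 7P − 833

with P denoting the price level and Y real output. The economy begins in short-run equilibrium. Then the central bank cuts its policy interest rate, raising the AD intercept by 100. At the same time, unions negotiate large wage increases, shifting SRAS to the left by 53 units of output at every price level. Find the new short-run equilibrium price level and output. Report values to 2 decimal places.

After both shocks: AD is Y = 3091 − 3P and SRAS is Y = 7P − 886.
Setting them equal: 3977 = 10P, so P = 397.70.
Substituting into AD, Y = 1897.90.

P = 397.70, Y = 1897.90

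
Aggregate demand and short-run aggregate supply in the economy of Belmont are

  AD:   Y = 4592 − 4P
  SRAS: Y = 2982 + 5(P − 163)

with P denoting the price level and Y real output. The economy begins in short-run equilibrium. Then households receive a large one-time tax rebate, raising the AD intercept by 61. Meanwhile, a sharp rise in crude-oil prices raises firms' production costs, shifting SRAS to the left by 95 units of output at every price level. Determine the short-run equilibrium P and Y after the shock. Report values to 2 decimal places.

After both shocks: AD is Y = 4653 − 4P and SRAS is Y = 2072 + 5P.
Setting them equal: 2581 = 9P, so P = 286.78.
Substituting into AD, Y = 3505.89.

P = 286.78, Y = 3505.89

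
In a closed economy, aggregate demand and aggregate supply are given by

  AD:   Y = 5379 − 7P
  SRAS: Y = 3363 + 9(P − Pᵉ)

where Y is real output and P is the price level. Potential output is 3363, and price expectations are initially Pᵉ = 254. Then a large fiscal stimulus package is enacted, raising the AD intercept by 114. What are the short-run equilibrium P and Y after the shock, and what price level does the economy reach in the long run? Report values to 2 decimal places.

Short run: P = 276.00, Y = 3561.00. Long run: P = 304.29.

AD shifts right: new AD is Y = 5493 − 7P. With Pᵉ = 254, SRAS is Y = 1077 + 9P.
Short run: 5493 − 7P = 1077 + 9P gives 4416 = 16P, so P = 276.00 and Y = 5493 − 7P = 3561.00.
Y = 3561.00 is above potential 3363; expectations adjust and SRAS shifts left until Y = 3363.
Long run: on the new AD curve, 3363 = 5493 − 7P gives P = 304.29.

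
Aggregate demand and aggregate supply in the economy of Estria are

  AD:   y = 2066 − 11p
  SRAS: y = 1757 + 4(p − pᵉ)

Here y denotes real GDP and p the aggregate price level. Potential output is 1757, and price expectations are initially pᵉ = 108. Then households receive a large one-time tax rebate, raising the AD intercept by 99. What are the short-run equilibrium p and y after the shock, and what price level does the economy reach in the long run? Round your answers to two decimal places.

Short run: p = 56.00, y = 1549.00. Long run: p = 37.09.

AD shifts right: new AD is y = 2165 − 11p. With pᵉ = 108, SRAS is y = 1325 + 4p.
Short run: 2165 − 11p = 1325 + 4p gives 840 = 15p, so p = 56.00 and y = 2165 − 11p = 1549.00.
y = 1549.00 is below potential 1757; expectations adjust and SRAS shifts right until y = 1757.
Long run: on the new AD curve, 1757 = 2165 − 11p gives p = 37.09.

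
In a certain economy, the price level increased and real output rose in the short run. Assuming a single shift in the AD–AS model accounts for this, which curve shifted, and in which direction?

AD shifted right

P rose and Y rose. An AD shift moves P and Y in the same direction; an SRAS shift moves them in opposite directions.
Here P and Y moved in the same direction, so the AD curve shifted.
Since Y rose, AD shifted right.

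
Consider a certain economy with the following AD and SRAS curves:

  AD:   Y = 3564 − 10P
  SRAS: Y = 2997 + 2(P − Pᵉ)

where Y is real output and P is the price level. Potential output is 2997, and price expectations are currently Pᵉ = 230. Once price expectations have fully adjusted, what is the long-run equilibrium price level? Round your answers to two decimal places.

Long-run P = 56.70

Short run: with Pᵉ = 230, SRAS is Y = 2537 + 2P. Setting AD = SRAS gives 1027 = 12P, so P = 85.58 and Y = 3564 − 10P = 2708.17.
Output 2708.17 is below potential 2997, so over time expected prices fall and SRAS shifts right until Y returns to 2997.
Long run: Y = 2997 on the AD curve gives 2997 = 3564 − 10P, so P = 56.70.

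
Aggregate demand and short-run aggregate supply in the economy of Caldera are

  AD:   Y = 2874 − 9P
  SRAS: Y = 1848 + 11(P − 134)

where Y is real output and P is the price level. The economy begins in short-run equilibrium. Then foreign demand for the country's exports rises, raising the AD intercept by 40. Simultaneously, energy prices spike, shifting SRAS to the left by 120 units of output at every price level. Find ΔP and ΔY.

After both shocks: AD is Y = 2914 − 9P and SRAS is Y = 254 + 11P.
Setting them equal: 2660 = 20P, so P = 133.
Y = 2914 − 9·133 = 1717.
Initially P = 125, Y = 1749, so ΔP = +8 and ΔY = -32.

ΔP = +8, ΔY = -32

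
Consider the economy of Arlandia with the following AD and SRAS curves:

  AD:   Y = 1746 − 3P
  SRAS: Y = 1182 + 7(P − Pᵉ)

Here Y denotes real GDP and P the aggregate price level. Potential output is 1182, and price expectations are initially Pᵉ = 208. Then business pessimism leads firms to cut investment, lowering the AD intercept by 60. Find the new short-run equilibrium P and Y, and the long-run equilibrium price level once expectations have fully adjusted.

AD shifts left: new AD is Y = 1686 − 3P. With Pᵉ = 208, SRAS is Y = 7P − 274.
Short run: 1686 − 3P = 7P − 274 gives 1960 = 10P, so P = 196 and Y = 1686 − 3·196 = 1098.
Y = 1098 is below potential 1182; expectations adjust and SRAS shifts right until Y = 1182.
Long run: on the new AD curve, 1182 = 1686 − 3P gives P = 168.

Short run: P = 196, Y = 1098. Long run: P = 168.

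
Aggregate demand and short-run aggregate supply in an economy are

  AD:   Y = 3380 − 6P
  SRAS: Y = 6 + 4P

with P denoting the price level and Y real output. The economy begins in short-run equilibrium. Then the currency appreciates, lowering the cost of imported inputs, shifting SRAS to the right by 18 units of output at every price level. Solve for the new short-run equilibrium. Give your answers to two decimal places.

This is a positive supply shock: SRAS shifts right.
New SRAS: Y = 24 + 4P.
Set AD = SRAS: 3380 − 6P = 24 + 4P, so 3356 = 10P and P = 335.60.
Substituting into AD, Y = 1366.40.

P = 335.60, Y = 1366.40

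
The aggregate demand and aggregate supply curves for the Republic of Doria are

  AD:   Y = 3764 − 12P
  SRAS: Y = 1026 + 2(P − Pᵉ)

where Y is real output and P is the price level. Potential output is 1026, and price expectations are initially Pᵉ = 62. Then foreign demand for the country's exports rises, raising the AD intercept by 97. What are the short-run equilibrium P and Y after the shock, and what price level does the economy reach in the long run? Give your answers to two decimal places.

Short run: P = 211.36, Y = 1324.71. Long run: P = 236.25.

AD shifts right: new AD is Y = 3861 − 12P. With Pᵉ = 62, SRAS is Y = 902 + 2P.
Short run: 3861 − 12P = 902 + 2P gives 2959 = 14P, so P = 211.36 and Y = 3861 − 12P = 1324.71.
Y = 1324.71 is above potential 1026; expectations adjust and SRAS shifts left until Y = 1026.
Long run: on the new AD curve, 1026 = 3861 − 12P gives P = 236.25.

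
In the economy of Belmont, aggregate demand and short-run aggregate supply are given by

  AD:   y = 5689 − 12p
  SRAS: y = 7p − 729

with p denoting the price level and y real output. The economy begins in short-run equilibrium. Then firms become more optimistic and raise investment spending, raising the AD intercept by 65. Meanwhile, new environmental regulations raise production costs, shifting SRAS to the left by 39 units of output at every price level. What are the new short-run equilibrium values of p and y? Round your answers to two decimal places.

After both shocks: AD is y = 5754 − 12p and SRAS is y = 7p − 768.
Setting them equal: 6522 = 19p, so p = 343.26.
Substituting into AD, y = 1634.84.

p = 343.26, y = 1634.84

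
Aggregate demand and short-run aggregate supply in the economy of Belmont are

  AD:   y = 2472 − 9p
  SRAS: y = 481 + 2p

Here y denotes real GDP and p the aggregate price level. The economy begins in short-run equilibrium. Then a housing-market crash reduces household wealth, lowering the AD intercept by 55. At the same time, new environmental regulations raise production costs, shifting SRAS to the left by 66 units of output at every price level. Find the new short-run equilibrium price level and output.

p = 182, y = 779

After both shocks: AD is y = 2417 − 9p and SRAS is y = 415 + 2p.
Setting them equal: 2002 = 11p, so p = 182.
y = 2417 − 9·182 = 779.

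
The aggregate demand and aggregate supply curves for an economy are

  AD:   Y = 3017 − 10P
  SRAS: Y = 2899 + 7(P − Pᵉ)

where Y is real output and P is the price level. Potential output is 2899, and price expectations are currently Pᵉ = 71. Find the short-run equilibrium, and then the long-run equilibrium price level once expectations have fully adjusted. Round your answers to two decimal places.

Short run: with Pᵉ = 71, SRAS is Y = 2402 + 7P. Setting AD = SRAS gives 615 = 17P, so P = 36.18 and Y = 3017 − 10P = 2655.24.
Output 2655.24 is below potential 2899, so over time expected prices fall and SRAS shifts right until Y returns to 2899.
Long run: Y = 2899 on the AD curve gives 2899 = 3017 − 10P, so P = 11.80.

Short run: P = 36.18, Y = 2655.24. Long run: P = 11.80.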